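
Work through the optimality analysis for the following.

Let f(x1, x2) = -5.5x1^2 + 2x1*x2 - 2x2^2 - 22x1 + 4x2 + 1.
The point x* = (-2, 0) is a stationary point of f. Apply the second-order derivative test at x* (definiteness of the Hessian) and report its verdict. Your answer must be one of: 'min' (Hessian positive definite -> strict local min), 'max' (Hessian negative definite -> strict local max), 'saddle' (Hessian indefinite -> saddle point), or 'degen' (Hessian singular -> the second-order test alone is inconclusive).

Compute the Hessian H = grad^2 f:
  H = [[-11, 2], [2, -4]]
Verify stationarity: grad f(x*) = H x* + g = (0, 0).
Eigenvalues of H: -11.5311, -3.4689.
Both eigenvalues < 0, so H is negative definite -> x* is a strict local max.

max


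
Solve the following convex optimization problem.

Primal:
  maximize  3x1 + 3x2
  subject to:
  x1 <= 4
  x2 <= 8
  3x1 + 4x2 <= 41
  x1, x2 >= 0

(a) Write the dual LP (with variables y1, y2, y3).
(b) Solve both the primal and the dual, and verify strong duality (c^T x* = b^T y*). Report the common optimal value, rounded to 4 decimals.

The standard primal-dual pair for 'max c^T x s.t. A x <= b, x >= 0' is:
  Dual:  min b^T y  s.t.  A^T y >= c,  y >= 0.

So the dual LP is:
  minimize  4y1 + 8y2 + 41y3
  subject to:
    y1 + 3y3 >= 3
    y2 + 4y3 >= 3
    y1, y2, y3 >= 0

Solving the primal: x* = (4, 7.25).
  primal value c^T x* = 33.75.
Solving the dual: y* = (0.75, 0, 0.75).
  dual value b^T y* = 33.75.
Strong duality: c^T x* = b^T y*. Confirmed.

33.75


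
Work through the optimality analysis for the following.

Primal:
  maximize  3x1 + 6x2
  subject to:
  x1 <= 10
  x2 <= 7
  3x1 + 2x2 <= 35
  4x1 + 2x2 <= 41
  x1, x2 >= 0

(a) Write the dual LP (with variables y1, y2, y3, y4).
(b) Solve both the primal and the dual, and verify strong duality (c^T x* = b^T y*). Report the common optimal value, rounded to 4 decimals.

The standard primal-dual pair for 'max c^T x s.t. A x <= b, x >= 0' is:
  Dual:  min b^T y  s.t.  A^T y >= c,  y >= 0.

So the dual LP is:
  minimize  10y1 + 7y2 + 35y3 + 41y4
  subject to:
    y1 + 3y3 + 4y4 >= 3
    y2 + 2y3 + 2y4 >= 6
    y1, y2, y3, y4 >= 0

Solving the primal: x* = (6.75, 7).
  primal value c^T x* = 62.25.
Solving the dual: y* = (0, 4.5, 0, 0.75).
  dual value b^T y* = 62.25.
Strong duality: c^T x* = b^T y*. Confirmed.

62.25


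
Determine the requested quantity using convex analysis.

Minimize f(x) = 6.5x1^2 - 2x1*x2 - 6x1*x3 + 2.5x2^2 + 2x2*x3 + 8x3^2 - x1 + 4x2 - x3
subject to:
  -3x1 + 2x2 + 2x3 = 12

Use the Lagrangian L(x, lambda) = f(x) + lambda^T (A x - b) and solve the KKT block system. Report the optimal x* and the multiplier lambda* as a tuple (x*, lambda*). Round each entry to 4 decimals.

Form the Lagrangian:
  L(x, lambda) = (1/2) x^T Q x + c^T x + lambda^T (A x - b)
Stationarity (grad_x L = 0): Q x + c + A^T lambda = 0.
Primal feasibility: A x = b.

This gives the KKT block system:
  [ Q   A^T ] [ x     ]   [-c ]
  [ A    0  ] [ lambda ] = [ b ]

Solving the linear system:
  x*      = (-1.8929, 2.7542, 0.4065)
  lambda* = (-11.1849)
  f(x*)   = 73.3608

x* = (-1.8929, 2.7542, 0.4065), lambda* = (-11.1849)


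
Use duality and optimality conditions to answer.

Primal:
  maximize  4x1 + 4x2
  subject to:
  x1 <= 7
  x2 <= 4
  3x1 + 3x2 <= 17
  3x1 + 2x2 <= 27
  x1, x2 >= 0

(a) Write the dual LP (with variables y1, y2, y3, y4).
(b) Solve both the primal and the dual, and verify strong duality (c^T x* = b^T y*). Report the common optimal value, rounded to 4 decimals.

The standard primal-dual pair for 'max c^T x s.t. A x <= b, x >= 0' is:
  Dual:  min b^T y  s.t.  A^T y >= c,  y >= 0.

So the dual LP is:
  minimize  7y1 + 4y2 + 17y3 + 27y4
  subject to:
    y1 + 3y3 + 3y4 >= 4
    y2 + 3y3 + 2y4 >= 4
    y1, y2, y3, y4 >= 0

Solving the primal: x* = (5.6667, 0).
  primal value c^T x* = 22.6667.
Solving the dual: y* = (0, 0, 1.3333, 0).
  dual value b^T y* = 22.6667.
Strong duality: c^T x* = b^T y*. Confirmed.

22.6667


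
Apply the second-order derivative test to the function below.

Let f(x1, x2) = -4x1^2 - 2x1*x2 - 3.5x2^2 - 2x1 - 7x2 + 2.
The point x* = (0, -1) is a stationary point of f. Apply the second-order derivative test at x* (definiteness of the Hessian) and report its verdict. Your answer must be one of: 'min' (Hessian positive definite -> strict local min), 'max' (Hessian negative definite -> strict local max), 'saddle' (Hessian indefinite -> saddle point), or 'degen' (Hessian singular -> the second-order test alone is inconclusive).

Compute the Hessian H = grad^2 f:
  H = [[-8, -2], [-2, -7]]
Verify stationarity: grad f(x*) = H x* + g = (0, 0).
Eigenvalues of H: -9.5616, -5.4384.
Both eigenvalues < 0, so H is negative definite -> x* is a strict local max.

max


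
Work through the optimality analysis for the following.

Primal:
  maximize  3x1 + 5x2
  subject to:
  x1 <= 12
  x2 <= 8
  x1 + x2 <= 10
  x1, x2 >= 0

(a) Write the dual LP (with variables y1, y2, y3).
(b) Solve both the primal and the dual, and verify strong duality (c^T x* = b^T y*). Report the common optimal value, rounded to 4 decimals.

The standard primal-dual pair for 'max c^T x s.t. A x <= b, x >= 0' is:
  Dual:  min b^T y  s.t.  A^T y >= c,  y >= 0.

So the dual LP is:
  minimize  12y1 + 8y2 + 10y3
  subject to:
    y1 + y3 >= 3
    y2 + y3 >= 5
    y1, y2, y3 >= 0

Solving the primal: x* = (2, 8).
  primal value c^T x* = 46.
Solving the dual: y* = (0, 2, 3).
  dual value b^T y* = 46.
Strong duality: c^T x* = b^T y*. Confirmed.

46


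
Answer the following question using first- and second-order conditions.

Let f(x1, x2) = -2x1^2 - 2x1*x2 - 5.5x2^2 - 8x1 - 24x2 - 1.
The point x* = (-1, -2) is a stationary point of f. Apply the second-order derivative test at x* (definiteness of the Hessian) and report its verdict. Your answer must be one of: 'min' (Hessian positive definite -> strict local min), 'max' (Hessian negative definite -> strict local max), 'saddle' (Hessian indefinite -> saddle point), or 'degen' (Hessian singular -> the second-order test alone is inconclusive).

Compute the Hessian H = grad^2 f:
  H = [[-4, -2], [-2, -11]]
Verify stationarity: grad f(x*) = H x* + g = (0, 0).
Eigenvalues of H: -11.5311, -3.4689.
Both eigenvalues < 0, so H is negative definite -> x* is a strict local max.

max


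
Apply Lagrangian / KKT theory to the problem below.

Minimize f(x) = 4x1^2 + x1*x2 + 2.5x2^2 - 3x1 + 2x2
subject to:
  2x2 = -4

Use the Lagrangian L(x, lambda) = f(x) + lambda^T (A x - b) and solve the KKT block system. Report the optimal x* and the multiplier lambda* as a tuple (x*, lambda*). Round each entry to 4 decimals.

Form the Lagrangian:
  L(x, lambda) = (1/2) x^T Q x + c^T x + lambda^T (A x - b)
Stationarity (grad_x L = 0): Q x + c + A^T lambda = 0.
Primal feasibility: A x = b.

This gives the KKT block system:
  [ Q   A^T ] [ x     ]   [-c ]
  [ A    0  ] [ lambda ] = [ b ]

Solving the linear system:
  x*      = (0.625, -2)
  lambda* = (3.6875)
  f(x*)   = 4.4375

x* = (0.625, -2), lambda* = (3.6875)


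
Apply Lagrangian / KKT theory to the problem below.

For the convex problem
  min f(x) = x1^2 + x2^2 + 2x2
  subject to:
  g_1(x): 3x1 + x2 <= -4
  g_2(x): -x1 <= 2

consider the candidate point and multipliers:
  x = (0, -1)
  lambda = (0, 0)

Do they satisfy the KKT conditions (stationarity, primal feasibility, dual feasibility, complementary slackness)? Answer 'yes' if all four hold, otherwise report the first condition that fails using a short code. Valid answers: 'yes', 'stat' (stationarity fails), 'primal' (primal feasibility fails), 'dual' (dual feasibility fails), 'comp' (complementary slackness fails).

Gradient of f: grad f(x) = Q x + c = (0, 0)
Constraint values g_i(x) = a_i^T x - b_i:
  g_1((0, -1)) = 3
  g_2((0, -1)) = -2
Stationarity residual: grad f(x) + sum_i lambda_i a_i = (0, 0)
  -> stationarity OK
Primal feasibility (all g_i <= 0): FAILS
Dual feasibility (all lambda_i >= 0): OK
Complementary slackness (lambda_i * g_i(x) = 0 for all i): OK

Verdict: the first failing condition is primal_feasibility -> primal.

primal


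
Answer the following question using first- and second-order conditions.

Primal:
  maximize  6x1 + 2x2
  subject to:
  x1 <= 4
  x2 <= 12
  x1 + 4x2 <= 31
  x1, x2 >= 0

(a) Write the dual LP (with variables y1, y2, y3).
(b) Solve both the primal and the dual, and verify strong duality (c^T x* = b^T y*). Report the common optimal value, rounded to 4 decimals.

The standard primal-dual pair for 'max c^T x s.t. A x <= b, x >= 0' is:
  Dual:  min b^T y  s.t.  A^T y >= c,  y >= 0.

So the dual LP is:
  minimize  4y1 + 12y2 + 31y3
  subject to:
    y1 + y3 >= 6
    y2 + 4y3 >= 2
    y1, y2, y3 >= 0

Solving the primal: x* = (4, 6.75).
  primal value c^T x* = 37.5.
Solving the dual: y* = (5.5, 0, 0.5).
  dual value b^T y* = 37.5.
Strong duality: c^T x* = b^T y*. Confirmed.

37.5


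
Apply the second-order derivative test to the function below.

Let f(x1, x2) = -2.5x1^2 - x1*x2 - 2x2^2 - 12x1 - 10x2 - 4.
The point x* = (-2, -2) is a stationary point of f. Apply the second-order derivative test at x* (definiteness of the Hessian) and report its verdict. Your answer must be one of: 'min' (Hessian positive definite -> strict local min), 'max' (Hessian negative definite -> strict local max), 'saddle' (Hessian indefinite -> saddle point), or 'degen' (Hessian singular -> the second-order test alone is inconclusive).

Compute the Hessian H = grad^2 f:
  H = [[-5, -1], [-1, -4]]
Verify stationarity: grad f(x*) = H x* + g = (0, 0).
Eigenvalues of H: -5.618, -3.382.
Both eigenvalues < 0, so H is negative definite -> x* is a strict local max.

max


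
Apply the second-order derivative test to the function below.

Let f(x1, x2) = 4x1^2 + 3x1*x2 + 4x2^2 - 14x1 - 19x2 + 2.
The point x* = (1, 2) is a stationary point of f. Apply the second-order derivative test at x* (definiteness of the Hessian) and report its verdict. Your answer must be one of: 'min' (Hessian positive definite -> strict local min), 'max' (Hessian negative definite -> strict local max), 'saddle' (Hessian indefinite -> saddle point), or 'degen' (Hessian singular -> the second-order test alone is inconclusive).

Compute the Hessian H = grad^2 f:
  H = [[8, 3], [3, 8]]
Verify stationarity: grad f(x*) = H x* + g = (0, 0).
Eigenvalues of H: 5, 11.
Both eigenvalues > 0, so H is positive definite -> x* is a strict local min.

min


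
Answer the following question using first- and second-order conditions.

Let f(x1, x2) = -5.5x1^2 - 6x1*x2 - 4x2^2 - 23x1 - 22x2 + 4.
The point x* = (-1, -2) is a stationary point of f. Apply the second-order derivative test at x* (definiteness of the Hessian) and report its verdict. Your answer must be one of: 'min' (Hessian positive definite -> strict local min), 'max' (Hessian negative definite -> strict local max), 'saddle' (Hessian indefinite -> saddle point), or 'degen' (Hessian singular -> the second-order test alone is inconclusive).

Compute the Hessian H = grad^2 f:
  H = [[-11, -6], [-6, -8]]
Verify stationarity: grad f(x*) = H x* + g = (0, 0).
Eigenvalues of H: -15.6847, -3.3153.
Both eigenvalues < 0, so H is negative definite -> x* is a strict local max.

max


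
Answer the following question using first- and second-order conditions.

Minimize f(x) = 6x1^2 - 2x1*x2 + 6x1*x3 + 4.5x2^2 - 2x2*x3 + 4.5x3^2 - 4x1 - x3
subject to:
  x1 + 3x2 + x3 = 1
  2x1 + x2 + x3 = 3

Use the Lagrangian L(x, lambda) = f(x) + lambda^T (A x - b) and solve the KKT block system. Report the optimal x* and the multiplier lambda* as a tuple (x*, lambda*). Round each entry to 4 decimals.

Form the Lagrangian:
  L(x, lambda) = (1/2) x^T Q x + c^T x + lambda^T (A x - b)
Stationarity (grad_x L = 0): Q x + c + A^T lambda = 0.
Primal feasibility: A x = b.

This gives the KKT block system:
  [ Q   A^T ] [ x     ]   [-c ]
  [ A    0  ] [ lambda ] = [ b ]

Solving the linear system:
  x*      = (1.8161, -0.092, -0.5402)
  lambda* = (4.2989, -9.5172)
  f(x*)   = 8.7644

x* = (1.8161, -0.092, -0.5402), lambda* = (4.2989, -9.5172)


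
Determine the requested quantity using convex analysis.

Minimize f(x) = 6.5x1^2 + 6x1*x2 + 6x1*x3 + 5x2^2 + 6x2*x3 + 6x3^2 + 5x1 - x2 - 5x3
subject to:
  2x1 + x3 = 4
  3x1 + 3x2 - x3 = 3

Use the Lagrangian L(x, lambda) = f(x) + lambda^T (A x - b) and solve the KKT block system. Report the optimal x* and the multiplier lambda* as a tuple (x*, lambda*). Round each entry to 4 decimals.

Form the Lagrangian:
  L(x, lambda) = (1/2) x^T Q x + c^T x + lambda^T (A x - b)
Stationarity (grad_x L = 0): Q x + c + A^T lambda = 0.
Primal feasibility: A x = b.

This gives the KKT block system:
  [ Q   A^T ] [ x     ]   [-c ]
  [ A    0  ] [ lambda ] = [ b ]

Solving the linear system:
  x*      = (1.7484, -0.5806, 0.5033)
  lambda* = (-10.2805, -2.2346)
  f(x*)   = 27.3159

x* = (1.7484, -0.5806, 0.5033), lambda* = (-10.2805, -2.2346)


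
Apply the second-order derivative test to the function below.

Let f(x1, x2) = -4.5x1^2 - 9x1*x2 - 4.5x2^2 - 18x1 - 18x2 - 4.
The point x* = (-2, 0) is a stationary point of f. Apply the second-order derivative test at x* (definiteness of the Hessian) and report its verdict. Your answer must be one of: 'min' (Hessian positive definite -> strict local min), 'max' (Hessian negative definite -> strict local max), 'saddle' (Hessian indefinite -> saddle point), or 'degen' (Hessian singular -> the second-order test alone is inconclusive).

Compute the Hessian H = grad^2 f:
  H = [[-9, -9], [-9, -9]]
Verify stationarity: grad f(x*) = H x* + g = (0, 0).
Eigenvalues of H: -18, 0.
H has a zero eigenvalue (singular; negative semidefinite but not definite), so H is neither positive definite, negative definite, nor indefinite. The second-order test alone is inconclusive -> degen.
(Indeed, f is constant along the null direction of H through x*, so x* is not a strict local extremum.)

degen


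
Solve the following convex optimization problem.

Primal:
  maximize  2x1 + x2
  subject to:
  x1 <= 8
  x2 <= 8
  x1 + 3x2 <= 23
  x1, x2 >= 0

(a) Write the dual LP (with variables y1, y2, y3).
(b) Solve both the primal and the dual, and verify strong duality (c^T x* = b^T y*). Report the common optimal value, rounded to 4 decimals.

The standard primal-dual pair for 'max c^T x s.t. A x <= b, x >= 0' is:
  Dual:  min b^T y  s.t.  A^T y >= c,  y >= 0.

So the dual LP is:
  minimize  8y1 + 8y2 + 23y3
  subject to:
    y1 + y3 >= 2
    y2 + 3y3 >= 1
    y1, y2, y3 >= 0

Solving the primal: x* = (8, 5).
  primal value c^T x* = 21.
Solving the dual: y* = (1.6667, 0, 0.3333).
  dual value b^T y* = 21.
Strong duality: c^T x* = b^T y*. Confirmed.

21


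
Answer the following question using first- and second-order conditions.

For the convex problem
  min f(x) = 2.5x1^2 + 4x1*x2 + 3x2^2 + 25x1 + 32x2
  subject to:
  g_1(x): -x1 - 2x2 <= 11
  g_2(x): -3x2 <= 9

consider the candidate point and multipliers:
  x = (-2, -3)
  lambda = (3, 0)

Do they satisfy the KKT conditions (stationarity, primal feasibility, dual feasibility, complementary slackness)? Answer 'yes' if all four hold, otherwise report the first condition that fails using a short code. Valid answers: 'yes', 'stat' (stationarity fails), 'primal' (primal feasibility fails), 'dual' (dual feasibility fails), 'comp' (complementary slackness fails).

Gradient of f: grad f(x) = Q x + c = (3, 6)
Constraint values g_i(x) = a_i^T x - b_i:
  g_1((-2, -3)) = -3
  g_2((-2, -3)) = 0
Stationarity residual: grad f(x) + sum_i lambda_i a_i = (0, 0)
  -> stationarity OK
Primal feasibility (all g_i <= 0): OK
Dual feasibility (all lambda_i >= 0): OK
Complementary slackness (lambda_i * g_i(x) = 0 for all i): FAILS

Verdict: the first failing condition is complementary_slackness -> comp.

comp


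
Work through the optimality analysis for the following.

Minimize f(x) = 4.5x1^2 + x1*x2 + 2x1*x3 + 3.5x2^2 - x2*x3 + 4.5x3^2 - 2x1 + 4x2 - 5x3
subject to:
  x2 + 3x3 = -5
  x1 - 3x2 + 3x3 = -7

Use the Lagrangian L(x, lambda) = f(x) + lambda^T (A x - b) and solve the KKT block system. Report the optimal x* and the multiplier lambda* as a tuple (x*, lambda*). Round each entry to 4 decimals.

Form the Lagrangian:
  L(x, lambda) = (1/2) x^T Q x + c^T x + lambda^T (A x - b)
Stationarity (grad_x L = 0): Q x + c + A^T lambda = 0.
Primal feasibility: A x = b.

This gives the KKT block system:
  [ Q   A^T ] [ x     ]   [-c ]
  [ A    0  ] [ lambda ] = [ b ]

Solving the linear system:
  x*      = (0.103, 0.5258, -1.8419)
  lambda* = (3.068, 4.231)
  f(x*)   = 28.0318

x* = (0.103, 0.5258, -1.8419), lambda* = (3.068, 4.231)


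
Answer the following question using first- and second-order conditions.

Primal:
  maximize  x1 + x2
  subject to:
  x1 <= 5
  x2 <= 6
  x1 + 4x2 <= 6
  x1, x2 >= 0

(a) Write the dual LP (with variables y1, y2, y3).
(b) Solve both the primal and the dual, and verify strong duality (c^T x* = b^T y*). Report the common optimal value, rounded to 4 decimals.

The standard primal-dual pair for 'max c^T x s.t. A x <= b, x >= 0' is:
  Dual:  min b^T y  s.t.  A^T y >= c,  y >= 0.

So the dual LP is:
  minimize  5y1 + 6y2 + 6y3
  subject to:
    y1 + y3 >= 1
    y2 + 4y3 >= 1
    y1, y2, y3 >= 0

Solving the primal: x* = (5, 0.25).
  primal value c^T x* = 5.25.
Solving the dual: y* = (0.75, 0, 0.25).
  dual value b^T y* = 5.25.
Strong duality: c^T x* = b^T y*. Confirmed.

5.25


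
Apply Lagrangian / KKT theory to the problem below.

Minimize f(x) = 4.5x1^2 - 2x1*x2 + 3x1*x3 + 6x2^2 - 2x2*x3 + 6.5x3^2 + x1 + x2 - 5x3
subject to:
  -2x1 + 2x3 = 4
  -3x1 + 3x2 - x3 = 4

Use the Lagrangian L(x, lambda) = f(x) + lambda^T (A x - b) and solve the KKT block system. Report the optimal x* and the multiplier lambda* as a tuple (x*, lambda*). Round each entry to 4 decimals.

Form the Lagrangian:
  L(x, lambda) = (1/2) x^T Q x + c^T x + lambda^T (A x - b)
Stationarity (grad_x L = 0): Q x + c + A^T lambda = 0.
Primal feasibility: A x = b.

This gives the KKT block system:
  [ Q   A^T ] [ x     ]   [-c ]
  [ A    0  ] [ lambda ] = [ b ]

Solving the linear system:
  x*      = (-1.2414, 0.3448, 0.7586)
  lambda* = (-1.2414, -2.0345)
  f(x*)   = 4.2069

x* = (-1.2414, 0.3448, 0.7586), lambda* = (-1.2414, -2.0345)


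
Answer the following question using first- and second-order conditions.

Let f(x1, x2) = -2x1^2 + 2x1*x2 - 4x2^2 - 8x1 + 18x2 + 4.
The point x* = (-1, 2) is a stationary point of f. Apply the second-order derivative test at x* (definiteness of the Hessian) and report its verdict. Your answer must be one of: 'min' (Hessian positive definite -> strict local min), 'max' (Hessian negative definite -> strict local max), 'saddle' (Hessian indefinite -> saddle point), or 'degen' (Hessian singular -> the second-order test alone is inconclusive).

Compute the Hessian H = grad^2 f:
  H = [[-4, 2], [2, -8]]
Verify stationarity: grad f(x*) = H x* + g = (0, 0).
Eigenvalues of H: -8.8284, -3.1716.
Both eigenvalues < 0, so H is negative definite -> x* is a strict local max.

max


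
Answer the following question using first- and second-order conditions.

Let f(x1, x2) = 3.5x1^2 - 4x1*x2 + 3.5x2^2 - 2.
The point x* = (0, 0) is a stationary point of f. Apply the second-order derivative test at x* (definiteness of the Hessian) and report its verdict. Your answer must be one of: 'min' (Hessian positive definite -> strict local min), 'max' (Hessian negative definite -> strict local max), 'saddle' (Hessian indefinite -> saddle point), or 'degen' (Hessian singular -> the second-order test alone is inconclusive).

Compute the Hessian H = grad^2 f:
  H = [[7, -4], [-4, 7]]
Verify stationarity: grad f(x*) = H x* + g = (0, 0).
Eigenvalues of H: 3, 11.
Both eigenvalues > 0, so H is positive definite -> x* is a strict local min.

min


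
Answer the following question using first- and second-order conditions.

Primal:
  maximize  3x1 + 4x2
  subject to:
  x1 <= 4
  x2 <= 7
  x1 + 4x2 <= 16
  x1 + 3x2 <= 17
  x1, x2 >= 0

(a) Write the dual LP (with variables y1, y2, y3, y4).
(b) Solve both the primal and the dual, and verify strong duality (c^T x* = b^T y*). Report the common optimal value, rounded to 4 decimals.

The standard primal-dual pair for 'max c^T x s.t. A x <= b, x >= 0' is:
  Dual:  min b^T y  s.t.  A^T y >= c,  y >= 0.

So the dual LP is:
  minimize  4y1 + 7y2 + 16y3 + 17y4
  subject to:
    y1 + y3 + y4 >= 3
    y2 + 4y3 + 3y4 >= 4
    y1, y2, y3, y4 >= 0

Solving the primal: x* = (4, 3).
  primal value c^T x* = 24.
Solving the dual: y* = (2, 0, 1, 0).
  dual value b^T y* = 24.
Strong duality: c^T x* = b^T y*. Confirmed.

24


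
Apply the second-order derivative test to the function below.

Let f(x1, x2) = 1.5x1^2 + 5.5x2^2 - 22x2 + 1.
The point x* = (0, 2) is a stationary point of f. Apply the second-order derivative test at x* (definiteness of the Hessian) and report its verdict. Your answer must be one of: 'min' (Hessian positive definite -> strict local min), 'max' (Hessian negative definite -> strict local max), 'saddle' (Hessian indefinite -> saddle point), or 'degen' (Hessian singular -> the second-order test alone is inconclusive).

Compute the Hessian H = grad^2 f:
  H = [[3, 0], [0, 11]]
Verify stationarity: grad f(x*) = H x* + g = (0, 0).
Eigenvalues of H: 3, 11.
Both eigenvalues > 0, so H is positive definite -> x* is a strict local min.

min


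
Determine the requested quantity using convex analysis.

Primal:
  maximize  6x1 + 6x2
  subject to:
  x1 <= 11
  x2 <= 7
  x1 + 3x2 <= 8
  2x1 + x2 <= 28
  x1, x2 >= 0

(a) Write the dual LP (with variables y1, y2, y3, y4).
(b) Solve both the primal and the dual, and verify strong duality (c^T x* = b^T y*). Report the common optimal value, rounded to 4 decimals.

The standard primal-dual pair for 'max c^T x s.t. A x <= b, x >= 0' is:
  Dual:  min b^T y  s.t.  A^T y >= c,  y >= 0.

So the dual LP is:
  minimize  11y1 + 7y2 + 8y3 + 28y4
  subject to:
    y1 + y3 + 2y4 >= 6
    y2 + 3y3 + y4 >= 6
    y1, y2, y3, y4 >= 0

Solving the primal: x* = (8, 0).
  primal value c^T x* = 48.
Solving the dual: y* = (0, 0, 6, 0).
  dual value b^T y* = 48.
Strong duality: c^T x* = b^T y*. Confirmed.

48


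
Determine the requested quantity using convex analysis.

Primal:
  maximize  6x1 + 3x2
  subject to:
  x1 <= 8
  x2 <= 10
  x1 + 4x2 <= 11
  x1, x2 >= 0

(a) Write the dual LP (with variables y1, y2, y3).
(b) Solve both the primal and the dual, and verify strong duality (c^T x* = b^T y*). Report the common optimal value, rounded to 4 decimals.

The standard primal-dual pair for 'max c^T x s.t. A x <= b, x >= 0' is:
  Dual:  min b^T y  s.t.  A^T y >= c,  y >= 0.

So the dual LP is:
  minimize  8y1 + 10y2 + 11y3
  subject to:
    y1 + y3 >= 6
    y2 + 4y3 >= 3
    y1, y2, y3 >= 0

Solving the primal: x* = (8, 0.75).
  primal value c^T x* = 50.25.
Solving the dual: y* = (5.25, 0, 0.75).
  dual value b^T y* = 50.25.
Strong duality: c^T x* = b^T y*. Confirmed.

50.25


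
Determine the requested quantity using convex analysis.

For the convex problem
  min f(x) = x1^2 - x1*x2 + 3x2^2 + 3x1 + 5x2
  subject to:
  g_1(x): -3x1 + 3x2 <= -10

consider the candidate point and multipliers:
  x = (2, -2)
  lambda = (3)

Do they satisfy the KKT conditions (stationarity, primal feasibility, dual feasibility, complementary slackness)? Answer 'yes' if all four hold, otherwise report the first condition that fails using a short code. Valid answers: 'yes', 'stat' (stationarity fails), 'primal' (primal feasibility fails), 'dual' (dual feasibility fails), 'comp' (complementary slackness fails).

Gradient of f: grad f(x) = Q x + c = (9, -9)
Constraint values g_i(x) = a_i^T x - b_i:
  g_1((2, -2)) = -2
Stationarity residual: grad f(x) + sum_i lambda_i a_i = (0, 0)
  -> stationarity OK
Primal feasibility (all g_i <= 0): OK
Dual feasibility (all lambda_i >= 0): OK
Complementary slackness (lambda_i * g_i(x) = 0 for all i): FAILS

Verdict: the first failing condition is complementary_slackness -> comp.

comp


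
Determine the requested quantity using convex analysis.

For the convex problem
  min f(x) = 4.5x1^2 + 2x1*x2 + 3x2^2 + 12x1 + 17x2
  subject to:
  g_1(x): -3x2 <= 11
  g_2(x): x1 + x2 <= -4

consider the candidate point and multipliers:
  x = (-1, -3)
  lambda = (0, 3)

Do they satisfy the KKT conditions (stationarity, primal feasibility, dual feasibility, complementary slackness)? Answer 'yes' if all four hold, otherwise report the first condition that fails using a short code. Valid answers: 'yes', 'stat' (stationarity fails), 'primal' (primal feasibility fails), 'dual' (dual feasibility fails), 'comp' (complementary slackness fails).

Gradient of f: grad f(x) = Q x + c = (-3, -3)
Constraint values g_i(x) = a_i^T x - b_i:
  g_1((-1, -3)) = -2
  g_2((-1, -3)) = 0
Stationarity residual: grad f(x) + sum_i lambda_i a_i = (0, 0)
  -> stationarity OK
Primal feasibility (all g_i <= 0): OK
Dual feasibility (all lambda_i >= 0): OK
Complementary slackness (lambda_i * g_i(x) = 0 for all i): OK

Verdict: yes, KKT holds.

yes


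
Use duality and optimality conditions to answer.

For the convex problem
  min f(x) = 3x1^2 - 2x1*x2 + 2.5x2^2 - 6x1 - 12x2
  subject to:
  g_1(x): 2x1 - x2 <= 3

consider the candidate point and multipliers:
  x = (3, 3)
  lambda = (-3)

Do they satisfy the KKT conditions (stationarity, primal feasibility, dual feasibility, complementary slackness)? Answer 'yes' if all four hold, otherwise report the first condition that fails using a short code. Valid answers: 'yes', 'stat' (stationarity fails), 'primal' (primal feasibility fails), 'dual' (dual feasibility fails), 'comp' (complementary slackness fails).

Gradient of f: grad f(x) = Q x + c = (6, -3)
Constraint values g_i(x) = a_i^T x - b_i:
  g_1((3, 3)) = 0
Stationarity residual: grad f(x) + sum_i lambda_i a_i = (0, 0)
  -> stationarity OK
Primal feasibility (all g_i <= 0): OK
Dual feasibility (all lambda_i >= 0): FAILS
Complementary slackness (lambda_i * g_i(x) = 0 for all i): OK

Verdict: the first failing condition is dual_feasibility -> dual.

dual


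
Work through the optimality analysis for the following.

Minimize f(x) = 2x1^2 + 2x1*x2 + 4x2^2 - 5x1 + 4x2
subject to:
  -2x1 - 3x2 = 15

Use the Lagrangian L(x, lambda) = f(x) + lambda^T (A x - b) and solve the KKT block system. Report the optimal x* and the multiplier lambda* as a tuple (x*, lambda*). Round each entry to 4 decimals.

Form the Lagrangian:
  L(x, lambda) = (1/2) x^T Q x + c^T x + lambda^T (A x - b)
Stationarity (grad_x L = 0): Q x + c + A^T lambda = 0.
Primal feasibility: A x = b.

This gives the KKT block system:
  [ Q   A^T ] [ x     ]   [-c ]
  [ A    0  ] [ lambda ] = [ b ]

Solving the linear system:
  x*      = (-1.8409, -3.7727)
  lambda* = (-9.9545)
  f(x*)   = 71.7159

x* = (-1.8409, -3.7727), lambda* = (-9.9545)


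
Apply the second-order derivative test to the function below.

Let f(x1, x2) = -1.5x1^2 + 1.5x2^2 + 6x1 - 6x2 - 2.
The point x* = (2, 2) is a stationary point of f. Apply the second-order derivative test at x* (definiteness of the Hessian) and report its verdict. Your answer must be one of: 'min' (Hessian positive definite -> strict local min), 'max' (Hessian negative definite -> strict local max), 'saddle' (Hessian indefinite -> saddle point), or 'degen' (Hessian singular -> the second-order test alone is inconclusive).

Compute the Hessian H = grad^2 f:
  H = [[-3, 0], [0, 3]]
Verify stationarity: grad f(x*) = H x* + g = (0, 0).
Eigenvalues of H: -3, 3.
Eigenvalues have mixed signs, so H is indefinite -> x* is a saddle point.

saddle


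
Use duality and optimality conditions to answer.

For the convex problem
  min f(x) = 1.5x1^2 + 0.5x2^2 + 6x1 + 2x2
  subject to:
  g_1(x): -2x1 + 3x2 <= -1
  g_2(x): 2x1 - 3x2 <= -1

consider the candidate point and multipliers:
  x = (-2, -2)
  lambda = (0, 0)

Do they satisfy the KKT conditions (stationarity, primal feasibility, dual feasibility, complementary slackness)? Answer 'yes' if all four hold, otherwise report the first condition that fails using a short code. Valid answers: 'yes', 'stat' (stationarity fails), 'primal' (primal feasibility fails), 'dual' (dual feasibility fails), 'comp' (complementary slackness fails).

Gradient of f: grad f(x) = Q x + c = (0, 0)
Constraint values g_i(x) = a_i^T x - b_i:
  g_1((-2, -2)) = -1
  g_2((-2, -2)) = 3
Stationarity residual: grad f(x) + sum_i lambda_i a_i = (0, 0)
  -> stationarity OK
Primal feasibility (all g_i <= 0): FAILS
Dual feasibility (all lambda_i >= 0): OK
Complementary slackness (lambda_i * g_i(x) = 0 for all i): OK

Verdict: the first failing condition is primal_feasibility -> primal.

primal


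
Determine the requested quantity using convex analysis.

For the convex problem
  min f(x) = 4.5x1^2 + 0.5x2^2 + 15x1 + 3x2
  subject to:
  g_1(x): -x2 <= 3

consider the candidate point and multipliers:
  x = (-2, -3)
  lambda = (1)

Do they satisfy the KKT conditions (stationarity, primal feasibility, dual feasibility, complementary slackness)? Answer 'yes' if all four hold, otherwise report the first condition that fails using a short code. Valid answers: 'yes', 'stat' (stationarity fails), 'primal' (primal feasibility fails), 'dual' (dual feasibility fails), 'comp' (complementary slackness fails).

Gradient of f: grad f(x) = Q x + c = (-3, 0)
Constraint values g_i(x) = a_i^T x - b_i:
  g_1((-2, -3)) = 0
Stationarity residual: grad f(x) + sum_i lambda_i a_i = (-3, -1)
  -> stationarity FAILS
Primal feasibility (all g_i <= 0): OK
Dual feasibility (all lambda_i >= 0): OK
Complementary slackness (lambda_i * g_i(x) = 0 for all i): OK

Verdict: the first failing condition is stationarity -> stat.

stat


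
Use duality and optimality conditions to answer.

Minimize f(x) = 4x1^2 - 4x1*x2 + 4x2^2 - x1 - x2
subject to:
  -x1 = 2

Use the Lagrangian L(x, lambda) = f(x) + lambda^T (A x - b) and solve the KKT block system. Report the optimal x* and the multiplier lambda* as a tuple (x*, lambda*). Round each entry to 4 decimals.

Form the Lagrangian:
  L(x, lambda) = (1/2) x^T Q x + c^T x + lambda^T (A x - b)
Stationarity (grad_x L = 0): Q x + c + A^T lambda = 0.
Primal feasibility: A x = b.

This gives the KKT block system:
  [ Q   A^T ] [ x     ]   [-c ]
  [ A    0  ] [ lambda ] = [ b ]

Solving the linear system:
  x*      = (-2, -0.875)
  lambda* = (-13.5)
  f(x*)   = 14.9375

x* = (-2, -0.875), lambda* = (-13.5)


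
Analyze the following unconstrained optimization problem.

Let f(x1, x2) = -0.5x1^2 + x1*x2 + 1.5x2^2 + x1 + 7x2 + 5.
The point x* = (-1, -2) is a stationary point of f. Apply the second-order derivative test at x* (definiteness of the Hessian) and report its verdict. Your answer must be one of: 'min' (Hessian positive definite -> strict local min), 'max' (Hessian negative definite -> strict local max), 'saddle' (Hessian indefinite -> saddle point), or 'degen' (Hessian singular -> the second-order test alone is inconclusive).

Compute the Hessian H = grad^2 f:
  H = [[-1, 1], [1, 3]]
Verify stationarity: grad f(x*) = H x* + g = (0, 0).
Eigenvalues of H: -1.2361, 3.2361.
Eigenvalues have mixed signs, so H is indefinite -> x* is a saddle point.

saddle


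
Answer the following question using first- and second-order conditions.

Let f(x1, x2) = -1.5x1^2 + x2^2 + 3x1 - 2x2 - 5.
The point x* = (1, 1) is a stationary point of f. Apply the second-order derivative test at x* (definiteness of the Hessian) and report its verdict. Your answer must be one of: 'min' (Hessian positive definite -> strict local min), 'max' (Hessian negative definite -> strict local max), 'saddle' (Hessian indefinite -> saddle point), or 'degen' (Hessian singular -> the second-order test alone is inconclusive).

Compute the Hessian H = grad^2 f:
  H = [[-3, 0], [0, 2]]
Verify stationarity: grad f(x*) = H x* + g = (0, 0).
Eigenvalues of H: -3, 2.
Eigenvalues have mixed signs, so H is indefinite -> x* is a saddle point.

saddle


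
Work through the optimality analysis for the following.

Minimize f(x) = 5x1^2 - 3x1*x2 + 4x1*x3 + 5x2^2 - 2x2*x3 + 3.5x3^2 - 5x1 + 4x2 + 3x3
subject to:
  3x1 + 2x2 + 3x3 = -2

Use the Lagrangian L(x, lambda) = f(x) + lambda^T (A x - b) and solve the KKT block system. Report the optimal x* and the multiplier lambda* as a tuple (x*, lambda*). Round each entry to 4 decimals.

Form the Lagrangian:
  L(x, lambda) = (1/2) x^T Q x + c^T x + lambda^T (A x - b)
Stationarity (grad_x L = 0): Q x + c + A^T lambda = 0.
Primal feasibility: A x = b.

This gives the KKT block system:
  [ Q   A^T ] [ x     ]   [-c ]
  [ A    0  ] [ lambda ] = [ b ]

Solving the linear system:
  x*      = (0.7171, -0.4539, -1.0812)
  lambda* = (0.264)
  f(x*)   = -4.0583

x* = (0.7171, -0.4539, -1.0812), lambda* = (0.264)


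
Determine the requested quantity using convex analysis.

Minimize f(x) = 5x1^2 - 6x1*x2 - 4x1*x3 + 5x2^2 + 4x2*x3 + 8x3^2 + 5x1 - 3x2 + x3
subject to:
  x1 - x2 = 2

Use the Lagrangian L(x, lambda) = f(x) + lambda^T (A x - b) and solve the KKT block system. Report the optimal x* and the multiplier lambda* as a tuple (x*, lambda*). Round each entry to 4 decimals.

Form the Lagrangian:
  L(x, lambda) = (1/2) x^T Q x + c^T x + lambda^T (A x - b)
Stationarity (grad_x L = 0): Q x + c + A^T lambda = 0.
Primal feasibility: A x = b.

This gives the KKT block system:
  [ Q   A^T ] [ x     ]   [-c ]
  [ A    0  ] [ lambda ] = [ b ]

Solving the linear system:
  x*      = (0.75, -1.25, 0.4375)
  lambda* = (-18.25)
  f(x*)   = 22.2188

x* = (0.75, -1.25, 0.4375), lambda* = (-18.25)


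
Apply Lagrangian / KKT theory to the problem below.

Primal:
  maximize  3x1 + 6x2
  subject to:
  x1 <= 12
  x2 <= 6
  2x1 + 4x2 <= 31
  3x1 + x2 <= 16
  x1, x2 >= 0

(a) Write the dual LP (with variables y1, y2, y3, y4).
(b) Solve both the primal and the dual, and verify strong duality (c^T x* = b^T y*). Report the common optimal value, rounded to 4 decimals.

The standard primal-dual pair for 'max c^T x s.t. A x <= b, x >= 0' is:
  Dual:  min b^T y  s.t.  A^T y >= c,  y >= 0.

So the dual LP is:
  minimize  12y1 + 6y2 + 31y3 + 16y4
  subject to:
    y1 + 2y3 + 3y4 >= 3
    y2 + 4y3 + y4 >= 6
    y1, y2, y3, y4 >= 0

Solving the primal: x* = (3.3333, 6).
  primal value c^T x* = 46.
Solving the dual: y* = (0, 5, 0, 1).
  dual value b^T y* = 46.
Strong duality: c^T x* = b^T y*. Confirmed.

46


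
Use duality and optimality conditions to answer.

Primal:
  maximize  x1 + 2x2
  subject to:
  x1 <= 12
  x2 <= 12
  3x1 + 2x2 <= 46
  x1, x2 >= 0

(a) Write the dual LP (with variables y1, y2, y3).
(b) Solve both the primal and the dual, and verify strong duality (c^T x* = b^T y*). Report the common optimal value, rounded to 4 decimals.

The standard primal-dual pair for 'max c^T x s.t. A x <= b, x >= 0' is:
  Dual:  min b^T y  s.t.  A^T y >= c,  y >= 0.

So the dual LP is:
  minimize  12y1 + 12y2 + 46y3
  subject to:
    y1 + 3y3 >= 1
    y2 + 2y3 >= 2
    y1, y2, y3 >= 0

Solving the primal: x* = (7.3333, 12).
  primal value c^T x* = 31.3333.
Solving the dual: y* = (0, 1.3333, 0.3333).
  dual value b^T y* = 31.3333.
Strong duality: c^T x* = b^T y*. Confirmed.

31.3333


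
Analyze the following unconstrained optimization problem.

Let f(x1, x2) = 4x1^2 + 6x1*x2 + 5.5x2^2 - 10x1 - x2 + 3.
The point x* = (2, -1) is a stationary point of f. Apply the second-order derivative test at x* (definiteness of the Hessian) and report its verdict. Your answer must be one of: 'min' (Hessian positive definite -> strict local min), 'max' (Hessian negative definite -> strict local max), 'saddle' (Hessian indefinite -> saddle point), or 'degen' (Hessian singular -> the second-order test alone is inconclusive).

Compute the Hessian H = grad^2 f:
  H = [[8, 6], [6, 11]]
Verify stationarity: grad f(x*) = H x* + g = (0, 0).
Eigenvalues of H: 3.3153, 15.6847.
Both eigenvalues > 0, so H is positive definite -> x* is a strict local min.

min


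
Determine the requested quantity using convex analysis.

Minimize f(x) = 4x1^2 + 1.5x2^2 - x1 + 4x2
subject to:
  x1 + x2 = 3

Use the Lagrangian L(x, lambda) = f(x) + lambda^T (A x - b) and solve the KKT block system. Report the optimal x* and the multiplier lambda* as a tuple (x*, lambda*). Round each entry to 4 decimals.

Form the Lagrangian:
  L(x, lambda) = (1/2) x^T Q x + c^T x + lambda^T (A x - b)
Stationarity (grad_x L = 0): Q x + c + A^T lambda = 0.
Primal feasibility: A x = b.

This gives the KKT block system:
  [ Q   A^T ] [ x     ]   [-c ]
  [ A    0  ] [ lambda ] = [ b ]

Solving the linear system:
  x*      = (1.2727, 1.7273)
  lambda* = (-9.1818)
  f(x*)   = 16.5909

x* = (1.2727, 1.7273), lambda* = (-9.1818)


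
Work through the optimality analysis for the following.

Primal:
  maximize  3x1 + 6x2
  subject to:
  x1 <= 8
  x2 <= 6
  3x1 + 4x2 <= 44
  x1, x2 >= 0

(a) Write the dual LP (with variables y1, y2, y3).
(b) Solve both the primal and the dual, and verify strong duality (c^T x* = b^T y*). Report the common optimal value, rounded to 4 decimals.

The standard primal-dual pair for 'max c^T x s.t. A x <= b, x >= 0' is:
  Dual:  min b^T y  s.t.  A^T y >= c,  y >= 0.

So the dual LP is:
  minimize  8y1 + 6y2 + 44y3
  subject to:
    y1 + 3y3 >= 3
    y2 + 4y3 >= 6
    y1, y2, y3 >= 0

Solving the primal: x* = (6.6667, 6).
  primal value c^T x* = 56.
Solving the dual: y* = (0, 2, 1).
  dual value b^T y* = 56.
Strong duality: c^T x* = b^T y*. Confirmed.

56


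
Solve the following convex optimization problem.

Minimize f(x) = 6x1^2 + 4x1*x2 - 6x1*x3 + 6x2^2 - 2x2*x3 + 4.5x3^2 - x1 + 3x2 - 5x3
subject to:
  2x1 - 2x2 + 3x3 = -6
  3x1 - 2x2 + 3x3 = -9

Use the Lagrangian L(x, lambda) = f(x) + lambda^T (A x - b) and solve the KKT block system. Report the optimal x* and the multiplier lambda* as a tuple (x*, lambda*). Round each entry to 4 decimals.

Form the Lagrangian:
  L(x, lambda) = (1/2) x^T Q x + c^T x + lambda^T (A x - b)
Stationarity (grad_x L = 0): Q x + c + A^T lambda = 0.
Primal feasibility: A x = b.

This gives the KKT block system:
  [ Q   A^T ] [ x     ]   [-c ]
  [ A    0  ] [ lambda ] = [ b ]

Solving the linear system:
  x*      = (-3, 0.025, 0.0167)
  lambda* = (-50.1, 45.7333)
  f(x*)   = 56.9958

x* = (-3, 0.025, 0.0167), lambda* = (-50.1, 45.7333)


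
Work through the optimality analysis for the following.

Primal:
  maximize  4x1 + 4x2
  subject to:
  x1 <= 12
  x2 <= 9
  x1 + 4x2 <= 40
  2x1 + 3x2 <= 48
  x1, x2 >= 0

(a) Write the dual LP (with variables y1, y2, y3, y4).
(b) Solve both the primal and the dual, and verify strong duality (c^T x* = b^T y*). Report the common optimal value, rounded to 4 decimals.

The standard primal-dual pair for 'max c^T x s.t. A x <= b, x >= 0' is:
  Dual:  min b^T y  s.t.  A^T y >= c,  y >= 0.

So the dual LP is:
  minimize  12y1 + 9y2 + 40y3 + 48y4
  subject to:
    y1 + y3 + 2y4 >= 4
    y2 + 4y3 + 3y4 >= 4
    y1, y2, y3, y4 >= 0

Solving the primal: x* = (12, 7).
  primal value c^T x* = 76.
Solving the dual: y* = (3, 0, 1, 0).
  dual value b^T y* = 76.
Strong duality: c^T x* = b^T y*. Confirmed.

76


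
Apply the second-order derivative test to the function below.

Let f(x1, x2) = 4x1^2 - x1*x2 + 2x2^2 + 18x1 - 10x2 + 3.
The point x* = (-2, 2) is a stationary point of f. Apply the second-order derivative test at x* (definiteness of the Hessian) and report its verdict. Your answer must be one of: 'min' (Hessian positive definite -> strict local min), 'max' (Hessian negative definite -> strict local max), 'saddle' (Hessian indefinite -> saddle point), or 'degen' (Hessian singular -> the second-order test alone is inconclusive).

Compute the Hessian H = grad^2 f:
  H = [[8, -1], [-1, 4]]
Verify stationarity: grad f(x*) = H x* + g = (0, 0).
Eigenvalues of H: 3.7639, 8.2361.
Both eigenvalues > 0, so H is positive definite -> x* is a strict local min.

min


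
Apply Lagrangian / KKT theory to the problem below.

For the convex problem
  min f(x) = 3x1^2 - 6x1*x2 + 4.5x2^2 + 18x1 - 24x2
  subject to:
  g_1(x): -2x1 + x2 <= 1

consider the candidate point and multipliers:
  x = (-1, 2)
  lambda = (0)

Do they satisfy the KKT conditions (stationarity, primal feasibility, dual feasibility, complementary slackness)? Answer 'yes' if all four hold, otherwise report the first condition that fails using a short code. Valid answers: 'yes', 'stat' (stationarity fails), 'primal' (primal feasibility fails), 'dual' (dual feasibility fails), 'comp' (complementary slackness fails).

Gradient of f: grad f(x) = Q x + c = (0, 0)
Constraint values g_i(x) = a_i^T x - b_i:
  g_1((-1, 2)) = 3
Stationarity residual: grad f(x) + sum_i lambda_i a_i = (0, 0)
  -> stationarity OK
Primal feasibility (all g_i <= 0): FAILS
Dual feasibility (all lambda_i >= 0): OK
Complementary slackness (lambda_i * g_i(x) = 0 for all i): OK

Verdict: the first failing condition is primal_feasibility -> primal.

primal
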